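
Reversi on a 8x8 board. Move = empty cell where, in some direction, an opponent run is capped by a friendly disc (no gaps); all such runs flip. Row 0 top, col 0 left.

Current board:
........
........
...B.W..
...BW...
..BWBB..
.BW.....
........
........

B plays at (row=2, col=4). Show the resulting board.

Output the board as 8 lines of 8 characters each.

Answer: ........
........
...BBW..
...BB...
..BWBB..
.BW.....
........
........

Derivation:
Place B at (2,4); scan 8 dirs for brackets.
Dir NW: first cell '.' (not opp) -> no flip
Dir N: first cell '.' (not opp) -> no flip
Dir NE: first cell '.' (not opp) -> no flip
Dir W: first cell 'B' (not opp) -> no flip
Dir E: opp run (2,5), next='.' -> no flip
Dir SW: first cell 'B' (not opp) -> no flip
Dir S: opp run (3,4) capped by B -> flip
Dir SE: first cell '.' (not opp) -> no flip
All flips: (3,4)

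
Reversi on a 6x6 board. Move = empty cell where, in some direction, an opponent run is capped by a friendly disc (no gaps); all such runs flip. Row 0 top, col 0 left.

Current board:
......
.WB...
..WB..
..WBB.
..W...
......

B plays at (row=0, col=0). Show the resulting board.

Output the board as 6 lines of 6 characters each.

Answer: B.....
.BB...
..BB..
..WBB.
..W...
......

Derivation:
Place B at (0,0); scan 8 dirs for brackets.
Dir NW: edge -> no flip
Dir N: edge -> no flip
Dir NE: edge -> no flip
Dir W: edge -> no flip
Dir E: first cell '.' (not opp) -> no flip
Dir SW: edge -> no flip
Dir S: first cell '.' (not opp) -> no flip
Dir SE: opp run (1,1) (2,2) capped by B -> flip
All flips: (1,1) (2,2)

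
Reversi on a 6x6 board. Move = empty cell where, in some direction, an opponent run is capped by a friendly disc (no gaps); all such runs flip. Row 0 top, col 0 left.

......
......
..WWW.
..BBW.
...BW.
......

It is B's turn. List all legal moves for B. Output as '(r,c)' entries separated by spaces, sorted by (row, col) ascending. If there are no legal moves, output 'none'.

(1,1): flips 1 -> legal
(1,2): flips 1 -> legal
(1,3): flips 1 -> legal
(1,4): flips 1 -> legal
(1,5): flips 1 -> legal
(2,1): no bracket -> illegal
(2,5): flips 1 -> legal
(3,1): no bracket -> illegal
(3,5): flips 1 -> legal
(4,5): flips 1 -> legal
(5,3): no bracket -> illegal
(5,4): no bracket -> illegal
(5,5): flips 1 -> legal

Answer: (1,1) (1,2) (1,3) (1,4) (1,5) (2,5) (3,5) (4,5) (5,5)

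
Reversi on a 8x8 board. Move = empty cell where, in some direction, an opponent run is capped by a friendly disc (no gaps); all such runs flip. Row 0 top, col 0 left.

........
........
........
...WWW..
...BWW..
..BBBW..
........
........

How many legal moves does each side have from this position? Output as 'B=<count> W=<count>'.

Answer: B=7 W=6

Derivation:
-- B to move --
(2,2): no bracket -> illegal
(2,3): flips 1 -> legal
(2,4): flips 2 -> legal
(2,5): flips 1 -> legal
(2,6): flips 2 -> legal
(3,2): no bracket -> illegal
(3,6): flips 1 -> legal
(4,2): no bracket -> illegal
(4,6): flips 2 -> legal
(5,6): flips 1 -> legal
(6,4): no bracket -> illegal
(6,5): no bracket -> illegal
(6,6): no bracket -> illegal
B mobility = 7
-- W to move --
(3,2): no bracket -> illegal
(4,1): no bracket -> illegal
(4,2): flips 1 -> legal
(5,1): flips 3 -> legal
(6,1): flips 2 -> legal
(6,2): flips 1 -> legal
(6,3): flips 3 -> legal
(6,4): flips 1 -> legal
(6,5): no bracket -> illegal
W mobility = 6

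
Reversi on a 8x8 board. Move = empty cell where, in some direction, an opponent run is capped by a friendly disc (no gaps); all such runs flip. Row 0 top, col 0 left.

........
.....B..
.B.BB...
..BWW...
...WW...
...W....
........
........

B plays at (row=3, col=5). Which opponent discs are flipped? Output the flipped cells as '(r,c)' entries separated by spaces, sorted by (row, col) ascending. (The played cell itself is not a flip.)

Answer: (3,3) (3,4)

Derivation:
Dir NW: first cell 'B' (not opp) -> no flip
Dir N: first cell '.' (not opp) -> no flip
Dir NE: first cell '.' (not opp) -> no flip
Dir W: opp run (3,4) (3,3) capped by B -> flip
Dir E: first cell '.' (not opp) -> no flip
Dir SW: opp run (4,4) (5,3), next='.' -> no flip
Dir S: first cell '.' (not opp) -> no flip
Dir SE: first cell '.' (not opp) -> no flip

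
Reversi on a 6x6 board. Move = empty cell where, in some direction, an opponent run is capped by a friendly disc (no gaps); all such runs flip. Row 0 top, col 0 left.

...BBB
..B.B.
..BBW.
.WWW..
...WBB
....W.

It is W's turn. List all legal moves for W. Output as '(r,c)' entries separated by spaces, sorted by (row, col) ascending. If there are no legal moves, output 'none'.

Answer: (0,2) (1,1) (1,3) (2,1) (3,4) (5,5)

Derivation:
(0,1): no bracket -> illegal
(0,2): flips 2 -> legal
(1,1): flips 1 -> legal
(1,3): flips 2 -> legal
(1,5): no bracket -> illegal
(2,1): flips 2 -> legal
(2,5): no bracket -> illegal
(3,4): flips 1 -> legal
(3,5): no bracket -> illegal
(5,3): no bracket -> illegal
(5,5): flips 1 -> legal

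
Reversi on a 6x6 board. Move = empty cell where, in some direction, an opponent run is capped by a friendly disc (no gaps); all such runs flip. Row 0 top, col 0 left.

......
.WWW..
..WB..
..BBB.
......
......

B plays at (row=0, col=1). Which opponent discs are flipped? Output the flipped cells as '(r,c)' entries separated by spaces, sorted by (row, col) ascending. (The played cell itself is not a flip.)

Dir NW: edge -> no flip
Dir N: edge -> no flip
Dir NE: edge -> no flip
Dir W: first cell '.' (not opp) -> no flip
Dir E: first cell '.' (not opp) -> no flip
Dir SW: first cell '.' (not opp) -> no flip
Dir S: opp run (1,1), next='.' -> no flip
Dir SE: opp run (1,2) capped by B -> flip

Answer: (1,2)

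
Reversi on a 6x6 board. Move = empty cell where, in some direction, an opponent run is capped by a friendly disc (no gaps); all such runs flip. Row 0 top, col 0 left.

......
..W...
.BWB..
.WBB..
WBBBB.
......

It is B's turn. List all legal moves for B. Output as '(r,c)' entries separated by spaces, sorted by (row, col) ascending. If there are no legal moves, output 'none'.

Answer: (0,1) (0,2) (0,3) (1,1) (2,0) (3,0)

Derivation:
(0,1): flips 1 -> legal
(0,2): flips 2 -> legal
(0,3): flips 1 -> legal
(1,1): flips 1 -> legal
(1,3): no bracket -> illegal
(2,0): flips 1 -> legal
(3,0): flips 1 -> legal
(5,0): no bracket -> illegal
(5,1): no bracket -> illegal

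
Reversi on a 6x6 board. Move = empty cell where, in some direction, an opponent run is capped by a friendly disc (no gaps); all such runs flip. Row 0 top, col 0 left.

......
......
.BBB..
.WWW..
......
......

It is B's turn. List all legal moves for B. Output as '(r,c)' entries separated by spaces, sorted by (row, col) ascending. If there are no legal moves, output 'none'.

Answer: (4,0) (4,1) (4,2) (4,3) (4,4)

Derivation:
(2,0): no bracket -> illegal
(2,4): no bracket -> illegal
(3,0): no bracket -> illegal
(3,4): no bracket -> illegal
(4,0): flips 1 -> legal
(4,1): flips 2 -> legal
(4,2): flips 1 -> legal
(4,3): flips 2 -> legal
(4,4): flips 1 -> legal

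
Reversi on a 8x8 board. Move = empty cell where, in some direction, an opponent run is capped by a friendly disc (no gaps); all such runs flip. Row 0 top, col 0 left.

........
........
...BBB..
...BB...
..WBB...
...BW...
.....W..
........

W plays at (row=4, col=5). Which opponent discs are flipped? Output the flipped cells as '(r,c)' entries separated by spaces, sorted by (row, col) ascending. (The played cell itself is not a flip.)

Answer: (4,3) (4,4)

Derivation:
Dir NW: opp run (3,4) (2,3), next='.' -> no flip
Dir N: first cell '.' (not opp) -> no flip
Dir NE: first cell '.' (not opp) -> no flip
Dir W: opp run (4,4) (4,3) capped by W -> flip
Dir E: first cell '.' (not opp) -> no flip
Dir SW: first cell 'W' (not opp) -> no flip
Dir S: first cell '.' (not opp) -> no flip
Dir SE: first cell '.' (not opp) -> no flip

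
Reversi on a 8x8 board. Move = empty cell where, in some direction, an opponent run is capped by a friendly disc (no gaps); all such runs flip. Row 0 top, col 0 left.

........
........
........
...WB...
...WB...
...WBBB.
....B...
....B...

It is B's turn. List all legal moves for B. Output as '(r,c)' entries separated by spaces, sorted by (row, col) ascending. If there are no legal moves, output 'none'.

Answer: (2,2) (3,2) (4,2) (5,2) (6,2)

Derivation:
(2,2): flips 1 -> legal
(2,3): no bracket -> illegal
(2,4): no bracket -> illegal
(3,2): flips 2 -> legal
(4,2): flips 2 -> legal
(5,2): flips 2 -> legal
(6,2): flips 1 -> legal
(6,3): no bracket -> illegal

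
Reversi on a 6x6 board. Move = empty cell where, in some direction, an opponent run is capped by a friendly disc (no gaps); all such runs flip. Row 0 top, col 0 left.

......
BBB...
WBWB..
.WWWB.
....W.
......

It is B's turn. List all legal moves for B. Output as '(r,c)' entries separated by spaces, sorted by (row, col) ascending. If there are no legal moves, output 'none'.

Answer: (3,0) (4,1) (4,2) (4,3) (5,4) (5,5)

Derivation:
(1,3): no bracket -> illegal
(2,4): no bracket -> illegal
(3,0): flips 4 -> legal
(3,5): no bracket -> illegal
(4,0): no bracket -> illegal
(4,1): flips 2 -> legal
(4,2): flips 2 -> legal
(4,3): flips 2 -> legal
(4,5): no bracket -> illegal
(5,3): no bracket -> illegal
(5,4): flips 1 -> legal
(5,5): flips 3 -> legal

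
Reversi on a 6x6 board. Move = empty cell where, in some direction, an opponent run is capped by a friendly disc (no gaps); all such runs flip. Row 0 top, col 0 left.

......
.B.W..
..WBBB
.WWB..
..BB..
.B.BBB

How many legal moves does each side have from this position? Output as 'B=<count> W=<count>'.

-- B to move --
(0,2): flips 1 -> legal
(0,3): flips 1 -> legal
(0,4): no bracket -> illegal
(1,2): flips 2 -> legal
(1,4): no bracket -> illegal
(2,0): flips 1 -> legal
(2,1): flips 2 -> legal
(3,0): flips 2 -> legal
(4,0): no bracket -> illegal
(4,1): flips 1 -> legal
B mobility = 7
-- W to move --
(0,0): flips 1 -> legal
(0,1): no bracket -> illegal
(0,2): no bracket -> illegal
(1,0): no bracket -> illegal
(1,2): no bracket -> illegal
(1,4): flips 1 -> legal
(1,5): no bracket -> illegal
(2,0): no bracket -> illegal
(2,1): no bracket -> illegal
(3,4): flips 1 -> legal
(3,5): flips 1 -> legal
(4,0): no bracket -> illegal
(4,1): no bracket -> illegal
(4,4): flips 1 -> legal
(4,5): no bracket -> illegal
(5,0): no bracket -> illegal
(5,2): flips 1 -> legal
W mobility = 6

Answer: B=7 W=6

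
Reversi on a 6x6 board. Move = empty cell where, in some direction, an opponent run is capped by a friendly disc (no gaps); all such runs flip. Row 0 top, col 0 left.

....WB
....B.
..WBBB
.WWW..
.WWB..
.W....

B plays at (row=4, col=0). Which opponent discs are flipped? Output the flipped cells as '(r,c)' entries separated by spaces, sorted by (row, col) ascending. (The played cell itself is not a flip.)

Dir NW: edge -> no flip
Dir N: first cell '.' (not opp) -> no flip
Dir NE: opp run (3,1) (2,2), next='.' -> no flip
Dir W: edge -> no flip
Dir E: opp run (4,1) (4,2) capped by B -> flip
Dir SW: edge -> no flip
Dir S: first cell '.' (not opp) -> no flip
Dir SE: opp run (5,1), next=edge -> no flip

Answer: (4,1) (4,2)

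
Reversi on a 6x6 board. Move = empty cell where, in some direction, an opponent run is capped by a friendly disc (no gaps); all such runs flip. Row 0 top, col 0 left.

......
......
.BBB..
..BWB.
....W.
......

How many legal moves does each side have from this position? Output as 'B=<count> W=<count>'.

Answer: B=3 W=5

Derivation:
-- B to move --
(2,4): no bracket -> illegal
(3,5): no bracket -> illegal
(4,2): no bracket -> illegal
(4,3): flips 1 -> legal
(4,5): no bracket -> illegal
(5,3): no bracket -> illegal
(5,4): flips 1 -> legal
(5,5): flips 2 -> legal
B mobility = 3
-- W to move --
(1,0): no bracket -> illegal
(1,1): flips 1 -> legal
(1,2): no bracket -> illegal
(1,3): flips 1 -> legal
(1,4): no bracket -> illegal
(2,0): no bracket -> illegal
(2,4): flips 1 -> legal
(2,5): no bracket -> illegal
(3,0): no bracket -> illegal
(3,1): flips 1 -> legal
(3,5): flips 1 -> legal
(4,1): no bracket -> illegal
(4,2): no bracket -> illegal
(4,3): no bracket -> illegal
(4,5): no bracket -> illegal
W mobility = 5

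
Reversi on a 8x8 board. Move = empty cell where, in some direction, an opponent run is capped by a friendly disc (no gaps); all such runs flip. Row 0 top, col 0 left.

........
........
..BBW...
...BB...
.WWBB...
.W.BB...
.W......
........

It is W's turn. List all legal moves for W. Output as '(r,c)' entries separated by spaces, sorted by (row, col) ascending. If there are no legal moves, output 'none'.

(1,1): no bracket -> illegal
(1,2): no bracket -> illegal
(1,3): no bracket -> illegal
(1,4): no bracket -> illegal
(2,1): flips 2 -> legal
(2,5): no bracket -> illegal
(3,1): no bracket -> illegal
(3,2): no bracket -> illegal
(3,5): no bracket -> illegal
(4,5): flips 2 -> legal
(5,2): no bracket -> illegal
(5,5): no bracket -> illegal
(6,2): no bracket -> illegal
(6,3): no bracket -> illegal
(6,4): flips 4 -> legal
(6,5): no bracket -> illegal

Answer: (2,1) (4,5) (6,4)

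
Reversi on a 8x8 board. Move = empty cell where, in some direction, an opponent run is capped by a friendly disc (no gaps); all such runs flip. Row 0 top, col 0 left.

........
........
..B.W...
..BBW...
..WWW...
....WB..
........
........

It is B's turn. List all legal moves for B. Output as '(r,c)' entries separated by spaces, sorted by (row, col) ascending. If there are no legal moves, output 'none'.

Answer: (1,5) (3,5) (5,1) (5,2) (5,3) (6,5)

Derivation:
(1,3): no bracket -> illegal
(1,4): no bracket -> illegal
(1,5): flips 1 -> legal
(2,3): no bracket -> illegal
(2,5): no bracket -> illegal
(3,1): no bracket -> illegal
(3,5): flips 1 -> legal
(4,1): no bracket -> illegal
(4,5): no bracket -> illegal
(5,1): flips 1 -> legal
(5,2): flips 1 -> legal
(5,3): flips 2 -> legal
(6,3): no bracket -> illegal
(6,4): no bracket -> illegal
(6,5): flips 2 -> legal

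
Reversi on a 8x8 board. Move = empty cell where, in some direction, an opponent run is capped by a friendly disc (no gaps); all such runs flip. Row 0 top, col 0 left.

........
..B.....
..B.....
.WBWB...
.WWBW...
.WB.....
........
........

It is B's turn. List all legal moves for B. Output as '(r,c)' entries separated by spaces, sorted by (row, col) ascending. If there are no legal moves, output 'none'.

(2,0): no bracket -> illegal
(2,1): no bracket -> illegal
(2,3): flips 1 -> legal
(2,4): no bracket -> illegal
(3,0): flips 2 -> legal
(3,5): no bracket -> illegal
(4,0): flips 3 -> legal
(4,5): flips 1 -> legal
(5,0): flips 2 -> legal
(5,3): no bracket -> illegal
(5,4): flips 1 -> legal
(5,5): flips 2 -> legal
(6,0): no bracket -> illegal
(6,1): no bracket -> illegal
(6,2): no bracket -> illegal

Answer: (2,3) (3,0) (4,0) (4,5) (5,0) (5,4) (5,5)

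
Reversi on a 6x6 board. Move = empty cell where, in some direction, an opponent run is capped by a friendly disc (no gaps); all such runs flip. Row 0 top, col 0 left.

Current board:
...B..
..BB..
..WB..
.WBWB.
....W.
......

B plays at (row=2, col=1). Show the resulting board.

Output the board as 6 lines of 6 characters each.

Place B at (2,1); scan 8 dirs for brackets.
Dir NW: first cell '.' (not opp) -> no flip
Dir N: first cell '.' (not opp) -> no flip
Dir NE: first cell 'B' (not opp) -> no flip
Dir W: first cell '.' (not opp) -> no flip
Dir E: opp run (2,2) capped by B -> flip
Dir SW: first cell '.' (not opp) -> no flip
Dir S: opp run (3,1), next='.' -> no flip
Dir SE: first cell 'B' (not opp) -> no flip
All flips: (2,2)

Answer: ...B..
..BB..
.BBB..
.WBWB.
....W.
......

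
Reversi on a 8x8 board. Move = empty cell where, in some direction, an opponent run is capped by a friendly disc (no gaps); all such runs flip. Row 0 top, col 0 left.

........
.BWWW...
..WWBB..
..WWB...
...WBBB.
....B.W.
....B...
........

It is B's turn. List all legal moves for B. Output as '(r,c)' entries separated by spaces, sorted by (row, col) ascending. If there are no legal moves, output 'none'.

(0,1): flips 2 -> legal
(0,2): flips 1 -> legal
(0,3): flips 1 -> legal
(0,4): flips 1 -> legal
(0,5): no bracket -> illegal
(1,5): flips 3 -> legal
(2,1): flips 4 -> legal
(3,1): flips 2 -> legal
(4,1): no bracket -> illegal
(4,2): flips 2 -> legal
(4,7): no bracket -> illegal
(5,2): flips 1 -> legal
(5,3): no bracket -> illegal
(5,5): no bracket -> illegal
(5,7): no bracket -> illegal
(6,5): no bracket -> illegal
(6,6): flips 1 -> legal
(6,7): flips 1 -> legal

Answer: (0,1) (0,2) (0,3) (0,4) (1,5) (2,1) (3,1) (4,2) (5,2) (6,6) (6,7)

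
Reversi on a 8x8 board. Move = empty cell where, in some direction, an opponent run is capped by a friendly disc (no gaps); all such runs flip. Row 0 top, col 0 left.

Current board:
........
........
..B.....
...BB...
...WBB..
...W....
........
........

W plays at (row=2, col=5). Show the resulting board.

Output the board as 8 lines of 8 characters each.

Place W at (2,5); scan 8 dirs for brackets.
Dir NW: first cell '.' (not opp) -> no flip
Dir N: first cell '.' (not opp) -> no flip
Dir NE: first cell '.' (not opp) -> no flip
Dir W: first cell '.' (not opp) -> no flip
Dir E: first cell '.' (not opp) -> no flip
Dir SW: opp run (3,4) capped by W -> flip
Dir S: first cell '.' (not opp) -> no flip
Dir SE: first cell '.' (not opp) -> no flip
All flips: (3,4)

Answer: ........
........
..B..W..
...BW...
...WBB..
...W....
........
........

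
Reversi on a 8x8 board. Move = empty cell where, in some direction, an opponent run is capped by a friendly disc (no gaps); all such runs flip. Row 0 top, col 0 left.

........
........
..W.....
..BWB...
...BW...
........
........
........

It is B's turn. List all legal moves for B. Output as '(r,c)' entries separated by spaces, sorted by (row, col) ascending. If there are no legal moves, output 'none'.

(1,1): no bracket -> illegal
(1,2): flips 1 -> legal
(1,3): no bracket -> illegal
(2,1): no bracket -> illegal
(2,3): flips 1 -> legal
(2,4): no bracket -> illegal
(3,1): no bracket -> illegal
(3,5): no bracket -> illegal
(4,2): no bracket -> illegal
(4,5): flips 1 -> legal
(5,3): no bracket -> illegal
(5,4): flips 1 -> legal
(5,5): no bracket -> illegal

Answer: (1,2) (2,3) (4,5) (5,4)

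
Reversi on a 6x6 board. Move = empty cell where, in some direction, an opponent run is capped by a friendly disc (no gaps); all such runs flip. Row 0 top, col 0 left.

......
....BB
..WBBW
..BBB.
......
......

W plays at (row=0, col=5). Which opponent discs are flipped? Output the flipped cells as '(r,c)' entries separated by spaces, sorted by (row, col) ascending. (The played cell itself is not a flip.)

Dir NW: edge -> no flip
Dir N: edge -> no flip
Dir NE: edge -> no flip
Dir W: first cell '.' (not opp) -> no flip
Dir E: edge -> no flip
Dir SW: opp run (1,4) (2,3) (3,2), next='.' -> no flip
Dir S: opp run (1,5) capped by W -> flip
Dir SE: edge -> no flip

Answer: (1,5)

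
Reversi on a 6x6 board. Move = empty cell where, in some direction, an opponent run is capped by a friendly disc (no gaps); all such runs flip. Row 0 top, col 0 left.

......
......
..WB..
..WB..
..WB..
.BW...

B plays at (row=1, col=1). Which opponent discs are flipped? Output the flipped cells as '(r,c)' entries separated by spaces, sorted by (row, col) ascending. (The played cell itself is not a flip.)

Answer: (2,2)

Derivation:
Dir NW: first cell '.' (not opp) -> no flip
Dir N: first cell '.' (not opp) -> no flip
Dir NE: first cell '.' (not opp) -> no flip
Dir W: first cell '.' (not opp) -> no flip
Dir E: first cell '.' (not opp) -> no flip
Dir SW: first cell '.' (not opp) -> no flip
Dir S: first cell '.' (not opp) -> no flip
Dir SE: opp run (2,2) capped by B -> flip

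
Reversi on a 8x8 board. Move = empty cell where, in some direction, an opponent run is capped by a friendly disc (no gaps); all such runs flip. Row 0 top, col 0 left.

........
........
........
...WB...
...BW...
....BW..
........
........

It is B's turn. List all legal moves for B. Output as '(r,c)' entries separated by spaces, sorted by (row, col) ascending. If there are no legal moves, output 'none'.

(2,2): no bracket -> illegal
(2,3): flips 1 -> legal
(2,4): no bracket -> illegal
(3,2): flips 1 -> legal
(3,5): no bracket -> illegal
(4,2): no bracket -> illegal
(4,5): flips 1 -> legal
(4,6): no bracket -> illegal
(5,3): no bracket -> illegal
(5,6): flips 1 -> legal
(6,4): no bracket -> illegal
(6,5): no bracket -> illegal
(6,6): no bracket -> illegal

Answer: (2,3) (3,2) (4,5) (5,6)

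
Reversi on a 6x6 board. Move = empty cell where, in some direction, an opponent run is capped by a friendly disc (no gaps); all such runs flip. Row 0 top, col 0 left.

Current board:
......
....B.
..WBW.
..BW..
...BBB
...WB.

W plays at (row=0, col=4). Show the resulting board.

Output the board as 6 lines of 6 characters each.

Place W at (0,4); scan 8 dirs for brackets.
Dir NW: edge -> no flip
Dir N: edge -> no flip
Dir NE: edge -> no flip
Dir W: first cell '.' (not opp) -> no flip
Dir E: first cell '.' (not opp) -> no flip
Dir SW: first cell '.' (not opp) -> no flip
Dir S: opp run (1,4) capped by W -> flip
Dir SE: first cell '.' (not opp) -> no flip
All flips: (1,4)

Answer: ....W.
....W.
..WBW.
..BW..
...BBB
...WB.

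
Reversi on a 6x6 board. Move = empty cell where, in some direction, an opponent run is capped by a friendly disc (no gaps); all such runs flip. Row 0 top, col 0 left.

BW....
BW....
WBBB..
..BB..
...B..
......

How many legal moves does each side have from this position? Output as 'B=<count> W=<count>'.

-- B to move --
(0,2): flips 1 -> legal
(1,2): flips 1 -> legal
(3,0): flips 1 -> legal
(3,1): no bracket -> illegal
B mobility = 3
-- W to move --
(1,2): no bracket -> illegal
(1,3): no bracket -> illegal
(1,4): no bracket -> illegal
(2,4): flips 3 -> legal
(3,0): no bracket -> illegal
(3,1): flips 1 -> legal
(3,4): no bracket -> illegal
(4,1): no bracket -> illegal
(4,2): no bracket -> illegal
(4,4): flips 2 -> legal
(5,2): no bracket -> illegal
(5,3): no bracket -> illegal
(5,4): no bracket -> illegal
W mobility = 3

Answer: B=3 W=3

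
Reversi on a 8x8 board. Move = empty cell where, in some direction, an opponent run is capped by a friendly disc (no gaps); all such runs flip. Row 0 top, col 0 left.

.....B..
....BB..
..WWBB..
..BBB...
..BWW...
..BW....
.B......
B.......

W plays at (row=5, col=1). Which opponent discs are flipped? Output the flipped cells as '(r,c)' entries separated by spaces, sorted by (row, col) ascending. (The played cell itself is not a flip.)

Dir NW: first cell '.' (not opp) -> no flip
Dir N: first cell '.' (not opp) -> no flip
Dir NE: opp run (4,2) (3,3) (2,4) (1,5), next='.' -> no flip
Dir W: first cell '.' (not opp) -> no flip
Dir E: opp run (5,2) capped by W -> flip
Dir SW: first cell '.' (not opp) -> no flip
Dir S: opp run (6,1), next='.' -> no flip
Dir SE: first cell '.' (not opp) -> no flip

Answer: (5,2)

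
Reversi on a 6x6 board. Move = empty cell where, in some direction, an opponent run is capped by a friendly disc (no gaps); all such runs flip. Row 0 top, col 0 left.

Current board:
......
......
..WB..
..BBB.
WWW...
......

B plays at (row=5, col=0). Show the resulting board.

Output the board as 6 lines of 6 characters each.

Place B at (5,0); scan 8 dirs for brackets.
Dir NW: edge -> no flip
Dir N: opp run (4,0), next='.' -> no flip
Dir NE: opp run (4,1) capped by B -> flip
Dir W: edge -> no flip
Dir E: first cell '.' (not opp) -> no flip
Dir SW: edge -> no flip
Dir S: edge -> no flip
Dir SE: edge -> no flip
All flips: (4,1)

Answer: ......
......
..WB..
..BBB.
WBW...
B.....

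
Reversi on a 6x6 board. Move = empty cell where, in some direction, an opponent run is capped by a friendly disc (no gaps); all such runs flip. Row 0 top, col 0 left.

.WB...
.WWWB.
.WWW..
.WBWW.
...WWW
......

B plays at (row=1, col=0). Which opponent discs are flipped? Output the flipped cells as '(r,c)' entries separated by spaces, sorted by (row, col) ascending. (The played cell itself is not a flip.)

Dir NW: edge -> no flip
Dir N: first cell '.' (not opp) -> no flip
Dir NE: opp run (0,1), next=edge -> no flip
Dir W: edge -> no flip
Dir E: opp run (1,1) (1,2) (1,3) capped by B -> flip
Dir SW: edge -> no flip
Dir S: first cell '.' (not opp) -> no flip
Dir SE: opp run (2,1) capped by B -> flip

Answer: (1,1) (1,2) (1,3) (2,1)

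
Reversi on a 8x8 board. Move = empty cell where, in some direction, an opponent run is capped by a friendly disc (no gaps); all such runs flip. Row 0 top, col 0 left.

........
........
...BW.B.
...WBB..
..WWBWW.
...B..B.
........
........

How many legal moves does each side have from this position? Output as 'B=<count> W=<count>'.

Answer: B=12 W=11

Derivation:
-- B to move --
(1,3): flips 1 -> legal
(1,4): flips 1 -> legal
(1,5): no bracket -> illegal
(2,2): flips 1 -> legal
(2,5): flips 1 -> legal
(3,1): flips 1 -> legal
(3,2): flips 1 -> legal
(3,6): flips 1 -> legal
(3,7): no bracket -> illegal
(4,1): flips 2 -> legal
(4,7): flips 2 -> legal
(5,1): no bracket -> illegal
(5,2): flips 1 -> legal
(5,4): no bracket -> illegal
(5,5): flips 1 -> legal
(5,7): flips 1 -> legal
B mobility = 12
-- W to move --
(1,2): flips 2 -> legal
(1,3): flips 1 -> legal
(1,4): no bracket -> illegal
(1,5): no bracket -> illegal
(1,6): no bracket -> illegal
(1,7): no bracket -> illegal
(2,2): flips 1 -> legal
(2,5): flips 2 -> legal
(2,7): no bracket -> illegal
(3,2): no bracket -> illegal
(3,6): flips 2 -> legal
(3,7): no bracket -> illegal
(4,7): no bracket -> illegal
(5,2): no bracket -> illegal
(5,4): flips 2 -> legal
(5,5): flips 1 -> legal
(5,7): no bracket -> illegal
(6,2): no bracket -> illegal
(6,3): flips 1 -> legal
(6,4): flips 1 -> legal
(6,5): no bracket -> illegal
(6,6): flips 1 -> legal
(6,7): flips 1 -> legal
W mobility = 11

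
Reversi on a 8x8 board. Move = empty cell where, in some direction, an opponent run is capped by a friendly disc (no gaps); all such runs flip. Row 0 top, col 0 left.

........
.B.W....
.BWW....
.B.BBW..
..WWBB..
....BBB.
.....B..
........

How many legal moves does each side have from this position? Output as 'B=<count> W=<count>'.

-- B to move --
(0,2): no bracket -> illegal
(0,3): flips 2 -> legal
(0,4): flips 2 -> legal
(1,2): flips 1 -> legal
(1,4): no bracket -> illegal
(2,4): flips 2 -> legal
(2,5): flips 1 -> legal
(2,6): flips 1 -> legal
(3,2): flips 1 -> legal
(3,6): flips 1 -> legal
(4,1): flips 2 -> legal
(4,6): no bracket -> illegal
(5,1): flips 1 -> legal
(5,2): flips 1 -> legal
(5,3): flips 2 -> legal
B mobility = 12
-- W to move --
(0,0): flips 1 -> legal
(0,1): no bracket -> illegal
(0,2): no bracket -> illegal
(1,0): no bracket -> illegal
(1,2): no bracket -> illegal
(2,0): flips 2 -> legal
(2,4): flips 1 -> legal
(2,5): flips 1 -> legal
(3,0): no bracket -> illegal
(3,2): flips 2 -> legal
(3,6): no bracket -> illegal
(4,0): flips 1 -> legal
(4,1): no bracket -> illegal
(4,6): flips 2 -> legal
(4,7): no bracket -> illegal
(5,3): flips 1 -> legal
(5,7): no bracket -> illegal
(6,3): no bracket -> illegal
(6,4): no bracket -> illegal
(6,6): flips 3 -> legal
(6,7): flips 3 -> legal
(7,4): no bracket -> illegal
(7,5): flips 3 -> legal
(7,6): flips 2 -> legal
W mobility = 12

Answer: B=12 W=12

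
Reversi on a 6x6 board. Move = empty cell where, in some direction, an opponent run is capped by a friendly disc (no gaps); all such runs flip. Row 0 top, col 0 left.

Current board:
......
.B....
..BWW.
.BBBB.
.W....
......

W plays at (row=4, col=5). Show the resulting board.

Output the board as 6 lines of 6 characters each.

Answer: ......
.B....
..BWW.
.BBBW.
.W...W
......

Derivation:
Place W at (4,5); scan 8 dirs for brackets.
Dir NW: opp run (3,4) capped by W -> flip
Dir N: first cell '.' (not opp) -> no flip
Dir NE: edge -> no flip
Dir W: first cell '.' (not opp) -> no flip
Dir E: edge -> no flip
Dir SW: first cell '.' (not opp) -> no flip
Dir S: first cell '.' (not opp) -> no flip
Dir SE: edge -> no flip
All flips: (3,4)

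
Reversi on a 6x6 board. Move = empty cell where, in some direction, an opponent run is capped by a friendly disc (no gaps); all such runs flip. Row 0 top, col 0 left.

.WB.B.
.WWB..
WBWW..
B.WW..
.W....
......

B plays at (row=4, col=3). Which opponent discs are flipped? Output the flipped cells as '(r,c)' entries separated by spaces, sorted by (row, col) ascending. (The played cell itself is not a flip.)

Dir NW: opp run (3,2) capped by B -> flip
Dir N: opp run (3,3) (2,3) capped by B -> flip
Dir NE: first cell '.' (not opp) -> no flip
Dir W: first cell '.' (not opp) -> no flip
Dir E: first cell '.' (not opp) -> no flip
Dir SW: first cell '.' (not opp) -> no flip
Dir S: first cell '.' (not opp) -> no flip
Dir SE: first cell '.' (not opp) -> no flip

Answer: (2,3) (3,2) (3,3)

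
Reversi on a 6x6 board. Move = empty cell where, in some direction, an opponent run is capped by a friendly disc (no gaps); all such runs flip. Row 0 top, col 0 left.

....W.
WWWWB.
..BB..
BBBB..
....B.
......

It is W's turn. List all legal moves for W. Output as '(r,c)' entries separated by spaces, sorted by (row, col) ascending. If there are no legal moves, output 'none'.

Answer: (1,5) (2,4) (3,4) (4,0) (4,2) (4,3) (5,5)

Derivation:
(0,3): no bracket -> illegal
(0,5): no bracket -> illegal
(1,5): flips 1 -> legal
(2,0): no bracket -> illegal
(2,1): no bracket -> illegal
(2,4): flips 1 -> legal
(2,5): no bracket -> illegal
(3,4): flips 1 -> legal
(3,5): no bracket -> illegal
(4,0): flips 2 -> legal
(4,1): no bracket -> illegal
(4,2): flips 2 -> legal
(4,3): flips 2 -> legal
(4,5): no bracket -> illegal
(5,3): no bracket -> illegal
(5,4): no bracket -> illegal
(5,5): flips 3 -> legal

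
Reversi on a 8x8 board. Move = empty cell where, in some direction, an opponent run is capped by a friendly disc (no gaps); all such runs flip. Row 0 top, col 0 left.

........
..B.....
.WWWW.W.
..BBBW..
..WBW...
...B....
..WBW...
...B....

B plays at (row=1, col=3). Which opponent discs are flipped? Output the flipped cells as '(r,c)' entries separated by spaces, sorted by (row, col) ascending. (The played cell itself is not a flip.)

Dir NW: first cell '.' (not opp) -> no flip
Dir N: first cell '.' (not opp) -> no flip
Dir NE: first cell '.' (not opp) -> no flip
Dir W: first cell 'B' (not opp) -> no flip
Dir E: first cell '.' (not opp) -> no flip
Dir SW: opp run (2,2), next='.' -> no flip
Dir S: opp run (2,3) capped by B -> flip
Dir SE: opp run (2,4) (3,5), next='.' -> no flip

Answer: (2,3)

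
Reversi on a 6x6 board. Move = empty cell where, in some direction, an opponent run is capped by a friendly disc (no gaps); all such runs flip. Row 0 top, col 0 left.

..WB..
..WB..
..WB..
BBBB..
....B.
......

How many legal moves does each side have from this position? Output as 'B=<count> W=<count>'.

Answer: B=3 W=7

Derivation:
-- B to move --
(0,1): flips 2 -> legal
(1,1): flips 2 -> legal
(2,1): flips 2 -> legal
B mobility = 3
-- W to move --
(0,4): flips 2 -> legal
(1,4): flips 1 -> legal
(2,0): no bracket -> illegal
(2,1): no bracket -> illegal
(2,4): flips 2 -> legal
(3,4): flips 1 -> legal
(3,5): no bracket -> illegal
(4,0): flips 1 -> legal
(4,1): no bracket -> illegal
(4,2): flips 1 -> legal
(4,3): no bracket -> illegal
(4,5): no bracket -> illegal
(5,3): no bracket -> illegal
(5,4): no bracket -> illegal
(5,5): flips 2 -> legal
W mobility = 7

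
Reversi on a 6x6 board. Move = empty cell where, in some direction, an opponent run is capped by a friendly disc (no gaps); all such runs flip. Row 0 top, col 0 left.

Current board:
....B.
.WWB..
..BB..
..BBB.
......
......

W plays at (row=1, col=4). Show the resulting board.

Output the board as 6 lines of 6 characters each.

Place W at (1,4); scan 8 dirs for brackets.
Dir NW: first cell '.' (not opp) -> no flip
Dir N: opp run (0,4), next=edge -> no flip
Dir NE: first cell '.' (not opp) -> no flip
Dir W: opp run (1,3) capped by W -> flip
Dir E: first cell '.' (not opp) -> no flip
Dir SW: opp run (2,3) (3,2), next='.' -> no flip
Dir S: first cell '.' (not opp) -> no flip
Dir SE: first cell '.' (not opp) -> no flip
All flips: (1,3)

Answer: ....B.
.WWWW.
..BB..
..BBB.
......
......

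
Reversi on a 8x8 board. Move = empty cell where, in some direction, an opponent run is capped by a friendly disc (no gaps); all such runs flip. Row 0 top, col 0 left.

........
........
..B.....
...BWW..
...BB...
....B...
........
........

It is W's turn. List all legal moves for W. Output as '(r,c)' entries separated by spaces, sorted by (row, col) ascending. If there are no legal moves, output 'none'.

(1,1): no bracket -> illegal
(1,2): no bracket -> illegal
(1,3): no bracket -> illegal
(2,1): no bracket -> illegal
(2,3): no bracket -> illegal
(2,4): no bracket -> illegal
(3,1): no bracket -> illegal
(3,2): flips 1 -> legal
(4,2): no bracket -> illegal
(4,5): no bracket -> illegal
(5,2): flips 1 -> legal
(5,3): flips 1 -> legal
(5,5): no bracket -> illegal
(6,3): no bracket -> illegal
(6,4): flips 2 -> legal
(6,5): no bracket -> illegal

Answer: (3,2) (5,2) (5,3) (6,4)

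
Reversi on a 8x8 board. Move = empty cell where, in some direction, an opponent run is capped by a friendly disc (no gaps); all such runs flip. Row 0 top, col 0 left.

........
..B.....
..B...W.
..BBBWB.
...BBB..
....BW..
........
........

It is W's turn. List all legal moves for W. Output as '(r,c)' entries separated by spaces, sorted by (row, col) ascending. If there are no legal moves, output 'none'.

Answer: (1,1) (3,1) (3,7) (4,6) (5,3)

Derivation:
(0,1): no bracket -> illegal
(0,2): no bracket -> illegal
(0,3): no bracket -> illegal
(1,1): flips 3 -> legal
(1,3): no bracket -> illegal
(2,1): no bracket -> illegal
(2,3): no bracket -> illegal
(2,4): no bracket -> illegal
(2,5): no bracket -> illegal
(2,7): no bracket -> illegal
(3,1): flips 3 -> legal
(3,7): flips 1 -> legal
(4,1): no bracket -> illegal
(4,2): no bracket -> illegal
(4,6): flips 1 -> legal
(4,7): no bracket -> illegal
(5,2): no bracket -> illegal
(5,3): flips 2 -> legal
(5,6): no bracket -> illegal
(6,3): no bracket -> illegal
(6,4): no bracket -> illegal
(6,5): no bracket -> illegal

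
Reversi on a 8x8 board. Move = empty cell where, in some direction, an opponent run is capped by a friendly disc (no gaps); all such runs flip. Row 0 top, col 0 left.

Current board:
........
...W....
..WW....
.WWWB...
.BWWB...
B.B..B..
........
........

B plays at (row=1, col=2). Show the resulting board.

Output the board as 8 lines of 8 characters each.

Place B at (1,2); scan 8 dirs for brackets.
Dir NW: first cell '.' (not opp) -> no flip
Dir N: first cell '.' (not opp) -> no flip
Dir NE: first cell '.' (not opp) -> no flip
Dir W: first cell '.' (not opp) -> no flip
Dir E: opp run (1,3), next='.' -> no flip
Dir SW: first cell '.' (not opp) -> no flip
Dir S: opp run (2,2) (3,2) (4,2) capped by B -> flip
Dir SE: opp run (2,3) capped by B -> flip
All flips: (2,2) (2,3) (3,2) (4,2)

Answer: ........
..BW....
..BB....
.WBWB...
.BBWB...
B.B..B..
........
........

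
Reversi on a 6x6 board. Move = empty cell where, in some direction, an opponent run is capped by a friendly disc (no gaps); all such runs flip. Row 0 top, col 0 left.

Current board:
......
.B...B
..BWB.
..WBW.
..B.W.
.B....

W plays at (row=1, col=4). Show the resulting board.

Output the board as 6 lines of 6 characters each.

Place W at (1,4); scan 8 dirs for brackets.
Dir NW: first cell '.' (not opp) -> no flip
Dir N: first cell '.' (not opp) -> no flip
Dir NE: first cell '.' (not opp) -> no flip
Dir W: first cell '.' (not opp) -> no flip
Dir E: opp run (1,5), next=edge -> no flip
Dir SW: first cell 'W' (not opp) -> no flip
Dir S: opp run (2,4) capped by W -> flip
Dir SE: first cell '.' (not opp) -> no flip
All flips: (2,4)

Answer: ......
.B..WB
..BWW.
..WBW.
..B.W.
.B....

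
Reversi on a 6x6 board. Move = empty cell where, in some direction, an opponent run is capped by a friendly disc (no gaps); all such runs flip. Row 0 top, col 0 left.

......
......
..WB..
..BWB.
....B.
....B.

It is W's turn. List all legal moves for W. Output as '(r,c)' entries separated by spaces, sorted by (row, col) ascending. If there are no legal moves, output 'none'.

(1,2): no bracket -> illegal
(1,3): flips 1 -> legal
(1,4): no bracket -> illegal
(2,1): no bracket -> illegal
(2,4): flips 1 -> legal
(2,5): no bracket -> illegal
(3,1): flips 1 -> legal
(3,5): flips 1 -> legal
(4,1): no bracket -> illegal
(4,2): flips 1 -> legal
(4,3): no bracket -> illegal
(4,5): no bracket -> illegal
(5,3): no bracket -> illegal
(5,5): flips 1 -> legal

Answer: (1,3) (2,4) (3,1) (3,5) (4,2) (5,5)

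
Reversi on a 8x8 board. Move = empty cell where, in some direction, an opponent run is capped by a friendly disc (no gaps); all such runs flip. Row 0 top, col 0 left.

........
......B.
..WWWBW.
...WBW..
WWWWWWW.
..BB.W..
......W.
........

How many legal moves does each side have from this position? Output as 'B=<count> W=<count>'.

Answer: B=13 W=7

Derivation:
-- B to move --
(1,1): no bracket -> illegal
(1,2): flips 1 -> legal
(1,3): flips 3 -> legal
(1,4): flips 1 -> legal
(1,5): no bracket -> illegal
(1,7): flips 3 -> legal
(2,1): flips 3 -> legal
(2,7): flips 1 -> legal
(3,0): flips 1 -> legal
(3,1): flips 1 -> legal
(3,2): flips 2 -> legal
(3,6): flips 2 -> legal
(3,7): no bracket -> illegal
(4,7): no bracket -> illegal
(5,0): no bracket -> illegal
(5,1): no bracket -> illegal
(5,4): flips 1 -> legal
(5,6): flips 1 -> legal
(5,7): no bracket -> illegal
(6,4): no bracket -> illegal
(6,5): flips 3 -> legal
(6,7): no bracket -> illegal
(7,5): no bracket -> illegal
(7,6): no bracket -> illegal
(7,7): no bracket -> illegal
B mobility = 13
-- W to move --
(0,5): no bracket -> illegal
(0,6): flips 1 -> legal
(0,7): flips 3 -> legal
(1,4): no bracket -> illegal
(1,5): flips 1 -> legal
(1,7): no bracket -> illegal
(2,7): no bracket -> illegal
(3,6): no bracket -> illegal
(5,1): no bracket -> illegal
(5,4): no bracket -> illegal
(6,1): flips 1 -> legal
(6,2): flips 2 -> legal
(6,3): flips 2 -> legal
(6,4): flips 1 -> legal
W mobility = 7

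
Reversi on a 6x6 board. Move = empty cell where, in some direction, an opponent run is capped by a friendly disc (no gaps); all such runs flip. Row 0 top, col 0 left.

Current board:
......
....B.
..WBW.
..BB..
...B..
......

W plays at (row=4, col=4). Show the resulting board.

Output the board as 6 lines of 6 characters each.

Place W at (4,4); scan 8 dirs for brackets.
Dir NW: opp run (3,3) capped by W -> flip
Dir N: first cell '.' (not opp) -> no flip
Dir NE: first cell '.' (not opp) -> no flip
Dir W: opp run (4,3), next='.' -> no flip
Dir E: first cell '.' (not opp) -> no flip
Dir SW: first cell '.' (not opp) -> no flip
Dir S: first cell '.' (not opp) -> no flip
Dir SE: first cell '.' (not opp) -> no flip
All flips: (3,3)

Answer: ......
....B.
..WBW.
..BW..
...BW.
......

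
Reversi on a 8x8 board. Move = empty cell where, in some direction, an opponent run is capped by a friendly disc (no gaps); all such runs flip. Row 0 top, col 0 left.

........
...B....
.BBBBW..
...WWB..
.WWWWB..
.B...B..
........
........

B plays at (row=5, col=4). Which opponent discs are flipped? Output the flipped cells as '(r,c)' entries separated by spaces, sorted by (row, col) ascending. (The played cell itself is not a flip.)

Answer: (3,4) (4,4)

Derivation:
Dir NW: opp run (4,3), next='.' -> no flip
Dir N: opp run (4,4) (3,4) capped by B -> flip
Dir NE: first cell 'B' (not opp) -> no flip
Dir W: first cell '.' (not opp) -> no flip
Dir E: first cell 'B' (not opp) -> no flip
Dir SW: first cell '.' (not opp) -> no flip
Dir S: first cell '.' (not opp) -> no flip
Dir SE: first cell '.' (not opp) -> no flip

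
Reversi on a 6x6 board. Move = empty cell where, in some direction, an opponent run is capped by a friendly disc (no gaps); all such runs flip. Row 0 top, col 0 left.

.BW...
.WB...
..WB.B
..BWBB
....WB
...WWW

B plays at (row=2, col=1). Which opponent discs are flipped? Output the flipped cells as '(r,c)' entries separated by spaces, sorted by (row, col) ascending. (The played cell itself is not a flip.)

Dir NW: first cell '.' (not opp) -> no flip
Dir N: opp run (1,1) capped by B -> flip
Dir NE: first cell 'B' (not opp) -> no flip
Dir W: first cell '.' (not opp) -> no flip
Dir E: opp run (2,2) capped by B -> flip
Dir SW: first cell '.' (not opp) -> no flip
Dir S: first cell '.' (not opp) -> no flip
Dir SE: first cell 'B' (not opp) -> no flip

Answer: (1,1) (2,2)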